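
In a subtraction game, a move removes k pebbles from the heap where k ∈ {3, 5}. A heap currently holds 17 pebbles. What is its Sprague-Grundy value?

Compute g(0), g(1), … for moves {3, 5}:
k:     0  1  2  3  4  5  6  7  8  9 10 11 12 13 14 15 16 17
g(k):  0  0  0  1  1  1  2  2  0  0  0  1  1  1  2  2  0  0
So g(17) = 0.

0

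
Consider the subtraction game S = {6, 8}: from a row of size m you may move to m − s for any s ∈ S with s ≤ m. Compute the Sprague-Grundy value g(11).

Grundy values for subtraction set {6, 8}:
k:     0  1  2  3  4  5  6  7  8  9 10 11
g(k):  0  0  0  0  0  0  1  1  1  1  1  1
So g(11) = 1.

1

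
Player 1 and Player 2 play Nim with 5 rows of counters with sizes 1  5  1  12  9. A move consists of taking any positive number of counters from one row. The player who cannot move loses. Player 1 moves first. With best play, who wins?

Compute the nim-sum pairwise:
1 ^ 5 = 4
4 ^ 1 = 5
5 ^ 12 = 9
9 ^ 9 = 0
The nim-sum is 0, so this is a P-position: the player to move is in a losing position under optimal play; Player 1 is about to move from it and so loses — Player 2 wins.

Player 2 wins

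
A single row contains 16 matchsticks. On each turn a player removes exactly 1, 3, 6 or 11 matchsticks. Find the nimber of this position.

0

Compute g(0), g(1), … for moves {1, 3, 6, 11}:
k:     0  1  2  3  4  5  6  7  8  9 10 11 12 13 14 15 16
g(k):  0  1  0  1  0  1  2  3  2  0  1  3  4  2  0  1  0
So g(16) = 0.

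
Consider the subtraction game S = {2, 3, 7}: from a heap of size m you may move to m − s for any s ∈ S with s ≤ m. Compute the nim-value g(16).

0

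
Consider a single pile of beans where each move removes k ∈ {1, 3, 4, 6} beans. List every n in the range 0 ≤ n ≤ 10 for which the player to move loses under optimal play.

0, 2, 7, 9

Grundy values for subtraction set {1, 3, 4, 6}:
g(0) = mex{} = 0
g(1) = mex{0} = 1
g(2) = mex{1} = 0
g(3) = mex{0} = 1
g(4) = mex{0,1} = 2
g(5) = mex{0,1,2} = 3
g(6) = mex{0,1,3} = 2
g(7) = mex{1,2} = 0
g(8) = mex{0,2,3} = 1
g(9) = mex{1,2,3} = 0
g(10) = mex{0,2} = 1
The P-positions (g = 0) in 0..10 are 0, 2, 7, 9.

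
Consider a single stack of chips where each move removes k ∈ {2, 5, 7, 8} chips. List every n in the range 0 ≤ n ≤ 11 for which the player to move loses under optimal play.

0, 1, 4, 10

Build the Grundy sequence with g(k) = mex{g(k−s) : s ∈ {2, 5, 7, 8}, s ≤ k}:
k:     0  1  2  3  4  5  6  7  8  9 10 11
g(k):  0  0  1  1  0  2  1  3  2  2  0  3
The P-positions (g = 0) in 0..11 are 0, 1, 4, 10.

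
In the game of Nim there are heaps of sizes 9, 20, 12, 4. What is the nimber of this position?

21

Nim-sum: 9 ^ 20 ^ 12 ^ 4 = 21.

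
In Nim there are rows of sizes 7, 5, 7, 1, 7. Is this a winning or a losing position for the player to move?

In binary:
  111  (7)
  101  (5)
  111  (7)
  001  (1)
  111  (7)
  ---
  011  (3)
The nim-sum is 3 ≠ 0, so this is an N-position: the player to move can win.

Winning position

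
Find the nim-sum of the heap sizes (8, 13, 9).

12

Nim-sum: 8 ⊕ 13 ⊕ 9 = 12.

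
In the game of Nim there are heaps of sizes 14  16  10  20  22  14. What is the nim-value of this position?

24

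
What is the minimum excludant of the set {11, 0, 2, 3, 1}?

The values 0, 1, 2, 3 are all present; 4 is the first non-negative integer missing from the set.

4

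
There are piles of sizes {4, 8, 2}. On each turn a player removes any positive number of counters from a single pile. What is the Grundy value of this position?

14

Write each in binary and XOR column by column:
  0100  (4)
  1000  (8)
  0010  (2)
  ----
  1110  (14)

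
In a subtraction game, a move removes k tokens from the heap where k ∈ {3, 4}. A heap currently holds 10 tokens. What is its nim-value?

1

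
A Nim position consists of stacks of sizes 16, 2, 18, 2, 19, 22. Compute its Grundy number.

Nim-sum: 16 XOR 2 XOR 18 XOR 2 XOR 19 XOR 22 = 7.

7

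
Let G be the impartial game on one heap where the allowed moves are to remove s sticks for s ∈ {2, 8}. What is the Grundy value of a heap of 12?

1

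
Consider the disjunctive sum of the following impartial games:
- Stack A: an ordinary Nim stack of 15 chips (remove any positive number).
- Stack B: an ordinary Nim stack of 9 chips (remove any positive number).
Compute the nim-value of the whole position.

6

Stack A is a plain Nim stack of size 15, so its Grundy value is 15.
Stack B is a plain Nim stack of size 9, so its Grundy value is 9.
By the Sprague-Grundy theorem, the Grundy value of a sum of independent games is the XOR of the component values.
Combined value = 15 ⊕ 9 = 6.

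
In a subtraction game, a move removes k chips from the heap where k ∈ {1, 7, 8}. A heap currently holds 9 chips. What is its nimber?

3

Build the Grundy sequence with g(k) = mex{g(k−s) : s ∈ {1, 7, 8}, s ≤ k}:
k:     0  1  2  3  4  5  6  7  8  9
g(k):  0  1  0  1  0  1  0  1  2  3
So g(9) = 3.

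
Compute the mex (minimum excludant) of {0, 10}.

1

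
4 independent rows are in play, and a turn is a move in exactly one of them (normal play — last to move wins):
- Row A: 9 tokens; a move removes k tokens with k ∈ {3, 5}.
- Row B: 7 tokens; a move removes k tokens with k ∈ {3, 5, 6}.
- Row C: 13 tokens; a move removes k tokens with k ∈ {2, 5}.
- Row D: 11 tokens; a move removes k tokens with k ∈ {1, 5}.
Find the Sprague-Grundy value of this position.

Build the Grundy sequence for row A with g(k) = mex{g(k−s) : s ∈ {3, 5}, s ≤ k}:
g(0) = mex{} = 0
g(1) = mex{} = 0
g(2) = mex{} = 0
g(3) = mex{0} = 1
g(4) = mex{0} = 1
g(5) = mex{0} = 1
g(6) = mex{0,1} = 2
g(7) = mex{0,1} = 2
g(8) = mex{1} = 0
g(9) = mex{1,2} = 0
So g(9) = 0.
Grundy values for row B (subtraction set {3, 5, 6}):
g(0) = mex{} = 0
g(1) = mex{} = 0
g(2) = mex{} = 0
g(3) = mex{0} = 1
g(4) = mex{0} = 1
g(5) = mex{0} = 1
g(6) = mex{0,1} = 2
g(7) = mex{0,1} = 2
So g(7) = 2.
Grundy values for row C (subtraction set {2, 5}):
g(0) = mex{} = 0
g(1) = mex{} = 0
g(2) = mex{0} = 1
g(3) = mex{0} = 1
g(4) = mex{1} = 0
g(5) = mex{0,1} = 2
g(6) = mex{0} = 1
g(7) = mex{1,2} = 0
g(8) = mex{1} = 0
g(9) = mex{0} = 1
g(10) = mex{0,2} = 1
g(11) = mex{1} = 0
g(12) = mex{0,1} = 2
g(13) = mex{0} = 1
So g(13) = 1.
Grundy values for row D (subtraction set {1, 5}):
g(0) = mex{} = 0
g(1) = mex{0} = 1
g(2) = mex{1} = 0
g(3) = mex{0} = 1
g(4) = mex{1} = 0
g(5) = mex{0} = 1
g(6) = mex{1} = 0
g(7) = mex{0} = 1
g(8) = mex{1} = 0
g(9) = mex{0} = 1
g(10) = mex{1} = 0
g(11) = mex{0} = 1
So g(11) = 1.
By the Sprague-Grundy theorem, the Grundy value of a sum of independent games is the XOR of the component values.
Combined value = 0 XOR 2 XOR 1 XOR 1 = 2.

2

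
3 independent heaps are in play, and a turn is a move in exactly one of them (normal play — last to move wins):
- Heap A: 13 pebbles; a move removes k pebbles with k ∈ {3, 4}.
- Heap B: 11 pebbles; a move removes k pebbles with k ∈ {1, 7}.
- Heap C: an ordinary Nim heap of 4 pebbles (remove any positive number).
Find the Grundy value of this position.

For heap A, compute g(0), g(1), … with moves {3, 4}:
g(0) = mex{} = 0
g(1) = mex{} = 0
g(2) = mex{} = 0
g(3) = mex{0} = 1
g(4) = mex{0} = 1
g(5) = mex{0} = 1
g(6) = mex{0,1} = 2
g(7) = mex{1} = 0
g(8) = mex{1} = 0
g(9) = mex{1,2} = 0
g(10) = mex{0,2} = 1
g(11) = mex{0} = 1
g(12) = mex{0} = 1
g(13) = mex{0,1} = 2
So g(13) = 2.
Build the Grundy sequence for heap B with g(k) = mex{g(k−s) : s ∈ {1, 7}, s ≤ k}:
k:     0  1  2  3  4  5  6  7  8  9 10 11
g(k):  0  1  0  1  0  1  0  1  0  1  0  1
So g(11) = 1.
Heap C is a plain Nim heap of size 4, so its Grundy value is 4.
The value of a disjunctive sum is the nim-sum of the parts.
Combined value = 2 ⊕ 1 ⊕ 4 = 7.

7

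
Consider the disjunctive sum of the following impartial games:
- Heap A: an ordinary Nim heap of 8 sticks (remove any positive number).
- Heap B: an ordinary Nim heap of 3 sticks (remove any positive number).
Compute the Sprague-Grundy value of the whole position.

11

Heap A is a plain Nim heap of size 8, so its Grundy value is 8.
Heap B is a plain Nim heap of size 3, so its Grundy value is 3.
The value of a disjunctive sum is the nim-sum of the parts.
Combined value = 8 ⊕ 3 = 11.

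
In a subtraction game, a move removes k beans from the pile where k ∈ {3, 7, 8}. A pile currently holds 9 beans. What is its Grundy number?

1

Build the Grundy sequence with g(k) = mex{g(k−s) : s ∈ {3, 7, 8}, s ≤ k}:
k:     0  1  2  3  4  5  6  7  8  9
g(k):  0  0  0  1  1  1  0  2  2  1
So g(9) = 1.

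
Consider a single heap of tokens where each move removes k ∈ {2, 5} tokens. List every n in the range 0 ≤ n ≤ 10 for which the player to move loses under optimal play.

0, 1, 4, 7, 8

Grundy values for subtraction set {2, 5}:
k:     0  1  2  3  4  5  6  7  8  9 10
g(k):  0  0  1  1  0  2  1  0  0  1  1
The P-positions (g = 0) in 0..10 are 0, 1, 4, 7, 8.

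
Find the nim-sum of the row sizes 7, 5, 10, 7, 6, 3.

In binary:
  0111  (7)
  0101  (5)
  1010  (10)
  0111  (7)
  0110  (6)
  0011  (3)
  ----
  1010  (10)

10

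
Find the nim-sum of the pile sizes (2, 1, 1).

2

Compute the nim-sum pairwise:
2 ⊕ 1 = 3
3 ⊕ 1 = 2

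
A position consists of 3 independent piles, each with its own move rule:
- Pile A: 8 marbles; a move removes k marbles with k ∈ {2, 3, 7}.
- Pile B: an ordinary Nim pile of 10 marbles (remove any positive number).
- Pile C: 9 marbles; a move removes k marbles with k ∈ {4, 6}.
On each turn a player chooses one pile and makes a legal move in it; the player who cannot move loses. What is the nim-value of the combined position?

Build the Grundy sequence for pile A with g(k) = mex{g(k−s) : s ∈ {2, 3, 7}, s ≤ k}:
k:     0  1  2  3  4  5  6  7  8
g(k):  0  0  1  1  2  0  0  1  1
So g(8) = 1.
Pile B is a plain Nim pile of size 10, so its Grundy value is 10.
For pile C, compute g(0), g(1), … with moves {4, 6}:
k:     0  1  2  3  4  5  6  7  8  9
g(k):  0  0  0  0  1  1  1  1  2  2
So g(9) = 2.
The value of a disjunctive sum is the nim-sum of the parts.
Combined value = 1 ⊕ 10 ⊕ 2 = 9.

9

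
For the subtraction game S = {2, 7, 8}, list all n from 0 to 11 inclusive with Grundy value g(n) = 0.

0, 1, 4, 5, 10

Compute g(0), g(1), … for moves {2, 7, 8}:
g(0) = mex{} = 0
g(1) = mex{} = 0
g(2) = mex{0} = 1
g(3) = mex{0} = 1
g(4) = mex{1} = 0
g(5) = mex{1} = 0
g(6) = mex{0} = 1
g(7) = mex{0} = 1
g(8) = mex{0,1} = 2
g(9) = mex{0,1} = 2
g(10) = mex{1,2} = 0
g(11) = mex{0,1,2} = 3
The P-positions (g = 0) in 0..11 are 0, 1, 4, 5, 10.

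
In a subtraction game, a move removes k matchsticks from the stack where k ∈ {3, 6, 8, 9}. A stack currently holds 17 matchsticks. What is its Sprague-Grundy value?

1

Grundy values for subtraction set {3, 6, 8, 9}:
k:     0  1  2  3  4  5  6  7  8  9 10 11 12 13 14 15 16 17
g(k):  0  0  0  1  1  1  2  2  2  3  3  3  0  0  0  1  1  1
So g(17) = 1.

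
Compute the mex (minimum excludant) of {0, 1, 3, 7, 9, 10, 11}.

2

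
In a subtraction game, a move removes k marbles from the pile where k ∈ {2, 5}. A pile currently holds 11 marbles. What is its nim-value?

Build the Grundy sequence with g(k) = mex{g(k−s) : s ∈ {2, 5}, s ≤ k}:
g(0) = mex{} = 0
g(1) = mex{} = 0
g(2) = mex{0} = 1
g(3) = mex{0} = 1
g(4) = mex{1} = 0
g(5) = mex{0,1} = 2
g(6) = mex{0} = 1
g(7) = mex{1,2} = 0
g(8) = mex{1} = 0
g(9) = mex{0} = 1
g(10) = mex{0,2} = 1
g(11) = mex{1} = 0
So g(11) = 0.

0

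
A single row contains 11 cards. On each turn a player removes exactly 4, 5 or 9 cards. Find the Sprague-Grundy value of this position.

Compute g(0), g(1), … for moves {4, 5, 9}:
k:     0  1  2  3  4  5  6  7  8  9 10 11
g(k):  0  0  0  0  1  1  1  1  2  2  2  2
So g(11) = 2.

2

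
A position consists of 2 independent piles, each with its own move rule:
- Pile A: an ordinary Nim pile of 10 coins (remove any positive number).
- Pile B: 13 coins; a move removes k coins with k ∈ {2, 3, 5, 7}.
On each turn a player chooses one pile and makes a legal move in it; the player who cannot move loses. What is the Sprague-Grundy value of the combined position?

8

Pile A is a plain Nim pile of size 10, so its Grundy value is 10.
Build the Grundy sequence for pile B with g(k) = mex{g(k−s) : s ∈ {2, 3, 5, 7}, s ≤ k}:
g(0) = mex{} = 0
g(1) = mex{} = 0
g(2) = mex{0} = 1
g(3) = mex{0} = 1
g(4) = mex{0,1} = 2
g(5) = mex{0,1} = 2
g(6) = mex{0,1,2} = 3
g(7) = mex{0,1,2} = 3
g(8) = mex{0,1,2,3} = 4
g(9) = mex{1,2,3} = 0
g(10) = mex{1,2,3,4} = 0
g(11) = mex{0,2,3,4} = 1
g(12) = mex{0,2,3} = 1
g(13) = mex{0,1,3,4} = 2
So g(13) = 2.
By the Sprague-Grundy theorem, the Grundy value of a sum of independent games is the XOR of the component values.
Combined value = 10 ⊕ 2 = 8.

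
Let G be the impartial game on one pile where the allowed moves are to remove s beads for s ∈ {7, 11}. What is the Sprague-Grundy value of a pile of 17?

Grundy values for subtraction set {7, 11}:
k:     0  1  2  3  4  5  6  7  8  9 10 11 12 13 14 15 16 17
g(k):  0  0  0  0  0  0  0  1  1  1  1  1  1  1  2  2  2  2
So g(17) = 2.

2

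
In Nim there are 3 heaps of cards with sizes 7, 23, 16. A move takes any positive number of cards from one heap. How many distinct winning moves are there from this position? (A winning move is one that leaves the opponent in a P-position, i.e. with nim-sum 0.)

0

Nim-sum: 7 ⊕ 23 ⊕ 16 = 0.
The nim-sum is already 0, so every move leaves a nonzero nim-sum — there are no winning moves.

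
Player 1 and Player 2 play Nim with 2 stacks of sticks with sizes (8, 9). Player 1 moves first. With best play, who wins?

Player 1 wins

In binary:
  1000  (8)
  1001  (9)
  ----
  0001  (1)
The nim-sum is 1 ≠ 0, so this is an N-position: the player to move can win; Player 1 has a winning move.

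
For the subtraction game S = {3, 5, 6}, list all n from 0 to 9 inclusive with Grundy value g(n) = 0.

0, 1, 2, 9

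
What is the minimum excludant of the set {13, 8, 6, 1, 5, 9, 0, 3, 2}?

The values 0, 1, 2, 3 are all present; 4 is the first non-negative integer missing from the set.

4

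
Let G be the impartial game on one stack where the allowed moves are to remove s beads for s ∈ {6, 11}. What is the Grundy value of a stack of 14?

Grundy values for subtraction set {6, 11}:
k:     0  1  2  3  4  5  6  7  8  9 10 11 12 13 14
g(k):  0  0  0  0  0  0  1  1  1  1  1  1  2  2  2
So g(14) = 2.

2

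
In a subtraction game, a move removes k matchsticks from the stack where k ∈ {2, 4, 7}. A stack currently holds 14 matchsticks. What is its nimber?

1

Grundy values for subtraction set {2, 4, 7}:
k:     0  1  2  3  4  5  6  7  8  9 10 11 12 13 14
g(k):  0  0  1  1  2  2  0  3  1  0  2  1  0  2  1
So g(14) = 1.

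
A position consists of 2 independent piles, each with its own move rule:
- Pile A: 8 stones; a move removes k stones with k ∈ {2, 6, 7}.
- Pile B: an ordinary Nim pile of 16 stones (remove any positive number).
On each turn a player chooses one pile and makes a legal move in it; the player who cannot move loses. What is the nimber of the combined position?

Build the Grundy sequence for pile A with g(k) = mex{g(k−s) : s ∈ {2, 6, 7}, s ≤ k}:
k:     0  1  2  3  4  5  6  7  8
g(k):  0  0  1  1  0  0  1  1  2
So g(8) = 2.
Pile B is a plain Nim pile of size 16, so its Grundy value is 16.
By the Sprague-Grundy theorem, the Grundy value of a sum of independent games is the XOR of the component values.
Combined value = 2 ⊕ 16 = 18.

18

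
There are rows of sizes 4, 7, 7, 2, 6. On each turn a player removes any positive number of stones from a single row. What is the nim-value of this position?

Nim-sum: 4 ^ 7 ^ 7 ^ 2 ^ 6 = 0.

0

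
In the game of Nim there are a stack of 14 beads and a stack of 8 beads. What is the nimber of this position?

6

Compute the nim-sum pairwise:
14 XOR 8 = 6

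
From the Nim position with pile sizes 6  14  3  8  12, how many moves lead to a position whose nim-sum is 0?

3

Write each in binary and XOR column by column:
  0110  (6)
  1110  (14)
  0011  (3)
  1000  (8)
  1100  (12)
  ----
  1111  (15)
The overall nim-sum is X = 15. A pile of size p has a winning move iff p XOR X < p (reduce it to p XOR X).
  6: 6 XOR 15 = 9 ≥ 6 — no move.
  14: 14 XOR 15 = 1 < 14 — winning move (to 1).
  3: 3 XOR 15 = 12 ≥ 3 — no move.
  8: 8 XOR 15 = 7 < 8 — winning move (to 7).
  12: 12 XOR 15 = 3 < 12 — winning move (to 3).
That gives 3 winning moves.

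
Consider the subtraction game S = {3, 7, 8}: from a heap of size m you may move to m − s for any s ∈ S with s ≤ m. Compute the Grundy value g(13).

Build the Grundy sequence with g(k) = mex{g(k−s) : s ∈ {3, 7, 8}, s ≤ k}:
g(0) = mex{} = 0
g(1) = mex{} = 0
g(2) = mex{} = 0
g(3) = mex{0} = 1
g(4) = mex{0} = 1
g(5) = mex{0} = 1
g(6) = mex{1} = 0
g(7) = mex{0,1} = 2
g(8) = mex{0,1} = 2
g(9) = mex{0} = 1
g(10) = mex{0,1,2} = 3
g(11) = mex{1,2} = 0
g(12) = mex{1} = 0
g(13) = mex{0,1,3} = 2
So g(13) = 2.

2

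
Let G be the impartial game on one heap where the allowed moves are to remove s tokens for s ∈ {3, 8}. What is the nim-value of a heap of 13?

0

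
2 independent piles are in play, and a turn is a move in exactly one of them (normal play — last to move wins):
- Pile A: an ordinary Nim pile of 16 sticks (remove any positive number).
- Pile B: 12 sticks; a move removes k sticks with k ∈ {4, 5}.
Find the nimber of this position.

16

Pile A is a plain Nim pile of size 16, so its Grundy value is 16.
Build the Grundy sequence for pile B with g(k) = mex{g(k−s) : s ∈ {4, 5}, s ≤ k}:
g(0) = mex{} = 0
g(1) = mex{} = 0
g(2) = mex{} = 0
g(3) = mex{} = 0
g(4) = mex{0} = 1
g(5) = mex{0} = 1
g(6) = mex{0} = 1
g(7) = mex{0} = 1
g(8) = mex{0,1} = 2
g(9) = mex{1} = 0
g(10) = mex{1} = 0
g(11) = mex{1} = 0
g(12) = mex{1,2} = 0
So g(12) = 0.
By the Sprague-Grundy theorem, the Grundy value of a sum of independent games is the XOR of the component values.
Combined value = 16 ⊕ 0 = 16.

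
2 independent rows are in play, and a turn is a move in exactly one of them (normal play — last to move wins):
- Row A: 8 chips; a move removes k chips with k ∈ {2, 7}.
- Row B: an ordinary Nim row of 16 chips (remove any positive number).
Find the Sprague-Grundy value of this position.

18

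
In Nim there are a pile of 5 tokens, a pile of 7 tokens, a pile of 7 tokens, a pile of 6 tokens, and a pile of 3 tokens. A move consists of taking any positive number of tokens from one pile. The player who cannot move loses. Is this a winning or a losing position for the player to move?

Losing position

Nim-sum: 5 ^ 7 ^ 7 ^ 6 ^ 3 = 0.
The nim-sum is 0, so this is a P-position: the player to move is in a losing position under optimal play.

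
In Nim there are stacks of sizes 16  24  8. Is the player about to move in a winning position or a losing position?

Losing position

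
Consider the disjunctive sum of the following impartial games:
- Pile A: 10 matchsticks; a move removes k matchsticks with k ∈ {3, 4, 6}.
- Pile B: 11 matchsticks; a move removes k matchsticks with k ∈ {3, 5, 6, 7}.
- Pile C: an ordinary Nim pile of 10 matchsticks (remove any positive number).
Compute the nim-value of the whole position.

10

Build the Grundy sequence for pile A with g(k) = mex{g(k−s) : s ∈ {3, 4, 6}, s ≤ k}:
g(0) = mex{} = 0
g(1) = mex{} = 0
g(2) = mex{} = 0
g(3) = mex{0} = 1
g(4) = mex{0} = 1
g(5) = mex{0} = 1
g(6) = mex{0,1} = 2
g(7) = mex{0,1} = 2
g(8) = mex{0,1} = 2
g(9) = mex{1,2} = 0
g(10) = mex{1,2} = 0
So g(10) = 0.
Build the Grundy sequence for pile B with g(k) = mex{g(k−s) : s ∈ {3, 5, 6, 7}, s ≤ k}:
k:     0  1  2  3  4  5  6  7  8  9 10 11
g(k):  0  0  0  1  1  1  2  2  2  3  0  0
So g(11) = 0.
Pile C is a plain Nim pile of size 10, so its Grundy value is 10.
By the Sprague-Grundy theorem, the Grundy value of a sum of independent games is the XOR of the component values.
Combined value = 0 ⊕ 0 ⊕ 10 = 10.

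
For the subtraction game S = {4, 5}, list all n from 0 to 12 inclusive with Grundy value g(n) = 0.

0, 1, 2, 3, 9, 10, 11, 12

Grundy values for subtraction set {4, 5}:
k:     0  1  2  3  4  5  6  7  8  9 10 11 12
g(k):  0  0  0  0  1  1  1  1  2  0  0  0  0
The P-positions (g = 0) in 0..12 are 0, 1, 2, 3, 9, 10, 11, 12.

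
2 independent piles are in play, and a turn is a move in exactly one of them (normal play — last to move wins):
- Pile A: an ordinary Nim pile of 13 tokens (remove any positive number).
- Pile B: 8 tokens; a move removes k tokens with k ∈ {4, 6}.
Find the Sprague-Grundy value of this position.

15

Pile A is a plain Nim pile of size 13, so its Grundy value is 13.
For pile B, compute g(0), g(1), … with moves {4, 6}:
k:     0  1  2  3  4  5  6  7  8
g(k):  0  0  0  0  1  1  1  1  2
So g(8) = 2.
The value of a disjunctive sum is the nim-sum of the parts.
Combined value = 13 XOR 2 = 15.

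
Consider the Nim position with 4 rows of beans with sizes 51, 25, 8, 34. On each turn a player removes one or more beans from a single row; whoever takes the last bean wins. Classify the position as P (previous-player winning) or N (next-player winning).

Compute the nim-sum pairwise:
51 ^ 25 = 42
42 ^ 8 = 34
34 ^ 34 = 0
The nim-sum is 0, so this is a P-position: the player to move is in a losing position under optimal play.

P-position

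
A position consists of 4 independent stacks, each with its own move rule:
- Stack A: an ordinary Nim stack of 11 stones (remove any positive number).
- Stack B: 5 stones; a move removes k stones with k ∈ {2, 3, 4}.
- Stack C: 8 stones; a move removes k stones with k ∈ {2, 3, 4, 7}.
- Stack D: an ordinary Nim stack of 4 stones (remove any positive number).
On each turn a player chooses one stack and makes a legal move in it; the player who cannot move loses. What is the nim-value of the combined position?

12

Stack A is a plain Nim stack of size 11, so its Grundy value is 11.
For stack B, compute g(0), g(1), … with moves {2, 3, 4}:
g(0) = mex{} = 0
g(1) = mex{} = 0
g(2) = mex{0} = 1
g(3) = mex{0} = 1
g(4) = mex{0,1} = 2
g(5) = mex{0,1} = 2
So g(5) = 2.
Grundy values for stack C (subtraction set {2, 3, 4, 7}):
g(0) = mex{} = 0
g(1) = mex{} = 0
g(2) = mex{0} = 1
g(3) = mex{0} = 1
g(4) = mex{0,1} = 2
g(5) = mex{0,1} = 2
g(6) = mex{1,2} = 0
g(7) = mex{0,1,2} = 3
g(8) = mex{0,2} = 1
So g(8) = 1.
Stack D is a plain Nim stack of size 4, so its Grundy value is 4.
By the Sprague-Grundy theorem, the Grundy value of a sum of independent games is the XOR of the component values.
Combined value = 11 XOR 2 XOR 1 XOR 4 = 12.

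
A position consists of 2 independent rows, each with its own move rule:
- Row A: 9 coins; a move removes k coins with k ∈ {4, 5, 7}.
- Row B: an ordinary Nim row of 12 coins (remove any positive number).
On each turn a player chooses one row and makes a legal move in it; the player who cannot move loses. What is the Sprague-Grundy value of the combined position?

For row A, compute g(0), g(1), … with moves {4, 5, 7}:
g(0) = mex{} = 0
g(1) = mex{} = 0
g(2) = mex{} = 0
g(3) = mex{} = 0
g(4) = mex{0} = 1
g(5) = mex{0} = 1
g(6) = mex{0} = 1
g(7) = mex{0} = 1
g(8) = mex{0,1} = 2
g(9) = mex{0,1} = 2
So g(9) = 2.
Row B is a plain Nim row of size 12, so its Grundy value is 12.
By the Sprague-Grundy theorem, the Grundy value of a sum of independent games is the XOR of the component values.
Combined value = 2 ⊕ 12 = 14.

14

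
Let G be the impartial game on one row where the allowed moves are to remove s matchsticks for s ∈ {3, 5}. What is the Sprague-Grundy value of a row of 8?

Build the Grundy sequence with g(k) = mex{g(k−s) : s ∈ {3, 5}, s ≤ k}:
k:     0  1  2  3  4  5  6  7  8
g(k):  0  0  0  1  1  1  2  2  0
So g(8) = 0.

0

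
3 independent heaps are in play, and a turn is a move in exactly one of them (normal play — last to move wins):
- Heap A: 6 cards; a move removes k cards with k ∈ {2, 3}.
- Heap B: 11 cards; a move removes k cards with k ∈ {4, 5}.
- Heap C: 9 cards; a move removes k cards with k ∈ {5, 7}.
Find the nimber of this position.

1

Grundy values for heap A (subtraction set {2, 3}):
k:     0  1  2  3  4  5  6
g(k):  0  0  1  1  2  0  0
So g(6) = 0.
Build the Grundy sequence for heap B with g(k) = mex{g(k−s) : s ∈ {4, 5}, s ≤ k}:
k:     0  1  2  3  4  5  6  7  8  9 10 11
g(k):  0  0  0  0  1  1  1  1  2  0  0  0
So g(11) = 0.
For heap C, compute g(0), g(1), … with moves {5, 7}:
g(0) = mex{} = 0
g(1) = mex{} = 0
g(2) = mex{} = 0
g(3) = mex{} = 0
g(4) = mex{} = 0
g(5) = mex{0} = 1
g(6) = mex{0} = 1
g(7) = mex{0} = 1
g(8) = mex{0} = 1
g(9) = mex{0} = 1
So g(9) = 1.
The value of a disjunctive sum is the nim-sum of the parts.
Combined value = 0 ⊕ 0 ⊕ 1 = 1.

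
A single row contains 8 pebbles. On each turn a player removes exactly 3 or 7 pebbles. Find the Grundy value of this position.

2

Compute g(0), g(1), … for moves {3, 7}:
g(0) = mex{} = 0
g(1) = mex{} = 0
g(2) = mex{} = 0
g(3) = mex{0} = 1
g(4) = mex{0} = 1
g(5) = mex{0} = 1
g(6) = mex{1} = 0
g(7) = mex{0,1} = 2
g(8) = mex{0,1} = 2
So g(8) = 2.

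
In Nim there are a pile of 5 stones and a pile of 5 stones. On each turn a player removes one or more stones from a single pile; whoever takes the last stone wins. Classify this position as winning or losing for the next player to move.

Nim-sum: 5 ^ 5 = 0.
The nim-sum is 0, so this is a P-position: the player to move is in a losing position under optimal play.

Losing position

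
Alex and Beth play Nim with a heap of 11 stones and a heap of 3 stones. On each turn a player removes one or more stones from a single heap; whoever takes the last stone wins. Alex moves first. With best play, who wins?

Alex wins

Bitwise XOR of the heap sizes:
  1011  (11)
  0011  (3)
  ----
  1000  (8)
The nim-sum is 8 ≠ 0, so this is an N-position: the player to move can win; Alex has a winning move.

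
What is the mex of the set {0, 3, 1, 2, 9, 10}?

4

The values 0, 1, 2, 3 are all present; 4 is the first non-negative integer missing from the set.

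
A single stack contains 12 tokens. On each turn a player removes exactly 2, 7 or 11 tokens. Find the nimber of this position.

1

Grundy values for subtraction set {2, 7, 11}:
k:     0  1  2  3  4  5  6  7  8  9 10 11 12
g(k):  0  0  1  1  0  0  1  1  2  0  0  1  1
So g(12) = 1.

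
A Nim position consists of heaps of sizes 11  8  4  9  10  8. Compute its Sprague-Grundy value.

12

Write each in binary and XOR column by column:
  1011  (11)
  1000  (8)
  0100  (4)
  1001  (9)
  1010  (10)
  1000  (8)
  ----
  1100  (12)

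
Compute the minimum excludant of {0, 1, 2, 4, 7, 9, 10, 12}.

3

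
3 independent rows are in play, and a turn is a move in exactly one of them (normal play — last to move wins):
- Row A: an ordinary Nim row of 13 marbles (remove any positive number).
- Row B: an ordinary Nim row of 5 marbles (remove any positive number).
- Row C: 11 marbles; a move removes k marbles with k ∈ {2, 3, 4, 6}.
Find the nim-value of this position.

9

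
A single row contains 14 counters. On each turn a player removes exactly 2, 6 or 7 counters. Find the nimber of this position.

0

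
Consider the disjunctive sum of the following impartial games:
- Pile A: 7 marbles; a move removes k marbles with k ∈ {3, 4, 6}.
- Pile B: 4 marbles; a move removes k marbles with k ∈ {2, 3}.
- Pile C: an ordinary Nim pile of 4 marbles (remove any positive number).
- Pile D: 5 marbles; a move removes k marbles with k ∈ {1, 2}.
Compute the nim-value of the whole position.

6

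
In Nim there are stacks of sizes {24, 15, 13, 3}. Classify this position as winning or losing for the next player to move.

In binary:
  11000  (24)
  01111  (15)
  01101  (13)
  00011  (3)
  -----
  11001  (25)
The nim-sum is 25 ≠ 0, so this is an N-position: the player to move can win.

Winning position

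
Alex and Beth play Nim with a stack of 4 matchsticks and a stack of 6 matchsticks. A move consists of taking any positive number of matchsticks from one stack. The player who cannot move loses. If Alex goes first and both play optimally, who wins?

Alex wins

Compute the nim-sum pairwise:
4 XOR 6 = 2
The nim-sum is 2 ≠ 0, so this is an N-position: the player to move can win; Alex has a winning move.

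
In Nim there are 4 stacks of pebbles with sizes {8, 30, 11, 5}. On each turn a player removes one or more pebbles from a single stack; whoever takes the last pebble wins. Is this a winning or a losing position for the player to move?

Winning position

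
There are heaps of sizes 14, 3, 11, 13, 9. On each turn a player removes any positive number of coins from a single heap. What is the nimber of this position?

Nim-sum: 14 ^ 3 ^ 11 ^ 13 ^ 9 = 2.

2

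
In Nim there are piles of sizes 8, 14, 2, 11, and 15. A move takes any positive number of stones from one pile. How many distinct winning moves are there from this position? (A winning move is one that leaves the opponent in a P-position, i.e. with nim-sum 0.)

0

Write each in binary and XOR column by column:
  1000  (8)
  1110  (14)
  0010  (2)
  1011  (11)
  1111  (15)
  ----
  0000  (0)
The nim-sum is already 0, so every move leaves a nonzero nim-sum — there are no winning moves.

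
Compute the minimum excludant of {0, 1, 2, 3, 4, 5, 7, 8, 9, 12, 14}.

The values 0, 1, 2, 3, 4, 5 are all present; 6 is the first non-negative integer missing from the set.

6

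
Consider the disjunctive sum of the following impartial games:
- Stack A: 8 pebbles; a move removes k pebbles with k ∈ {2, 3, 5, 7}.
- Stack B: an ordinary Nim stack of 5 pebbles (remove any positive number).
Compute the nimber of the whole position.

1

For stack A, compute g(0), g(1), … with moves {2, 3, 5, 7}:
g(0) = mex{} = 0
g(1) = mex{} = 0
g(2) = mex{0} = 1
g(3) = mex{0} = 1
g(4) = mex{0,1} = 2
g(5) = mex{0,1} = 2
g(6) = mex{0,1,2} = 3
g(7) = mex{0,1,2} = 3
g(8) = mex{0,1,2,3} = 4
So g(8) = 4.
Stack B is a plain Nim stack of size 5, so its Grundy value is 5.
The value of a disjunctive sum is the nim-sum of the parts.
Combined value = 4 ⊕ 5 = 1.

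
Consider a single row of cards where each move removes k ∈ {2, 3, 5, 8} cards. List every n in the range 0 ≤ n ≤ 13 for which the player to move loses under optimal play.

0, 1, 7, 11

Compute g(0), g(1), … for moves {2, 3, 5, 8}:
k:     0  1  2  3  4  5  6  7  8  9 10 11 12 13
g(k):  0  0  1  1  2  2  3  0  4  1  3  0  4  1
The P-positions (g = 0) in 0..13 are 0, 1, 7, 11.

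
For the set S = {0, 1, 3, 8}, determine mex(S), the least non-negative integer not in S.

The values 0, 1 are all present; 2 is the first non-negative integer missing from the set.

2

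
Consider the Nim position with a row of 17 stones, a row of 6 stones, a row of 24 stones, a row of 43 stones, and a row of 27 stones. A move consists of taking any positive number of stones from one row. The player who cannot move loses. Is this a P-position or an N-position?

N-position

Bitwise XOR of the heap sizes:
  010001  (17)
  000110  (6)
  011000  (24)
  101011  (43)
  011011  (27)
  ------
  111111  (63)
The nim-sum is 63 ≠ 0, so this is an N-position: the player to move can win.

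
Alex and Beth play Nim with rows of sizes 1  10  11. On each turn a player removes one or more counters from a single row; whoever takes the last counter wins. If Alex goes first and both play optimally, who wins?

Beth wins

Compute the nim-sum pairwise:
1 ⊕ 10 = 11
11 ⊕ 11 = 0
The nim-sum is 0, so this is a P-position: the player to move is in a losing position under optimal play; Alex is about to move from it and so loses — Beth wins.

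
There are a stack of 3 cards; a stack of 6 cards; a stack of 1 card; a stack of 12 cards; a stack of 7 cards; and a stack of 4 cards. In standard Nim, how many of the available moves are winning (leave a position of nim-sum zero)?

1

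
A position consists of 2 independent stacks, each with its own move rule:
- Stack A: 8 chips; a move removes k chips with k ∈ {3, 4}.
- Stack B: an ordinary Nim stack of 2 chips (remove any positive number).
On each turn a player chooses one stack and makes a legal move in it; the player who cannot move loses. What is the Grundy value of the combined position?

Build the Grundy sequence for stack A with g(k) = mex{g(k−s) : s ∈ {3, 4}, s ≤ k}:
k:     0  1  2  3  4  5  6  7  8
g(k):  0  0  0  1  1  1  2  0  0
So g(8) = 0.
Stack B is a plain Nim stack of size 2, so its Grundy value is 2.
By the Sprague-Grundy theorem, the Grundy value of a sum of independent games is the XOR of the component values.
Combined value = 0 XOR 2 = 2.

2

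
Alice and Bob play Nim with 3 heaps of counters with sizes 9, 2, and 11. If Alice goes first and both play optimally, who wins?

Bob wins

Bitwise XOR of the heap sizes:
  1001  (9)
  0010  (2)
  1011  (11)
  ----
  0000  (0)
The nim-sum is 0, so this is a P-position: the player to move is in a losing position under optimal play; Alice is about to move from it and so loses — Bob wins.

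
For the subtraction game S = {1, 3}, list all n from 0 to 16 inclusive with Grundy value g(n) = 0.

0, 2, 4, 6, 8, 10, 12, 14, 16

Compute g(0), g(1), … for moves {1, 3}:
k:     0  1  2  3  4  5  6  7  8  9 10 11 12 13 14 15 16
g(k):  0  1  0  1  0  1  0  1  0  1  0  1  0  1  0  1  0
The P-positions (g = 0) in 0..16 are 0, 2, 4, 6, 8, 10, 12, 14, 16.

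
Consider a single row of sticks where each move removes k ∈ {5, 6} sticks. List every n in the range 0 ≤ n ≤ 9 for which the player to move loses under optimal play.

0, 1, 2, 3, 4

Build the Grundy sequence with g(k) = mex{g(k−s) : s ∈ {5, 6}, s ≤ k}:
g(0) = mex{} = 0
g(1) = mex{} = 0
g(2) = mex{} = 0
g(3) = mex{} = 0
g(4) = mex{} = 0
g(5) = mex{0} = 1
g(6) = mex{0} = 1
g(7) = mex{0} = 1
g(8) = mex{0} = 1
g(9) = mex{0} = 1
The P-positions (g = 0) in 0..9 are 0, 1, 2, 3, 4.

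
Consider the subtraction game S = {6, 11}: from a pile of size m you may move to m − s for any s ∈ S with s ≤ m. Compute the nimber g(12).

2

Compute g(0), g(1), … for moves {6, 11}:
g(0) = mex{} = 0
g(1) = mex{} = 0
g(2) = mex{} = 0
g(3) = mex{} = 0
g(4) = mex{} = 0
g(5) = mex{} = 0
g(6) = mex{0} = 1
g(7) = mex{0} = 1
g(8) = mex{0} = 1
g(9) = mex{0} = 1
g(10) = mex{0} = 1
g(11) = mex{0} = 1
g(12) = mex{0,1} = 2
So g(12) = 2.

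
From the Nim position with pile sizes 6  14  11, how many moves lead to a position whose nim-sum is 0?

Nim-sum: 6 ⊕ 14 ⊕ 11 = 3.
The overall nim-sum is X = 3. A pile of size p has a winning move iff p XOR X < p (reduce it to p XOR X).
  6: 6 XOR 3 = 5 < 6 — winning move (to 5).
  14: 14 XOR 3 = 13 < 14 — winning move (to 13).
  11: 11 XOR 3 = 8 < 11 — winning move (to 8).
That gives 3 winning moves.

3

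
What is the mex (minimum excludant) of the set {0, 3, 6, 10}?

1

0 is in the set but 1 is not, so the mex is 1.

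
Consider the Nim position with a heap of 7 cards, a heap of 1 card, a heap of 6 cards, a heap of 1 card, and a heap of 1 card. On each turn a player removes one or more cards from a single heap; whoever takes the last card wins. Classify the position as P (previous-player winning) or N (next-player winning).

Nim-sum: 7 XOR 1 XOR 6 XOR 1 XOR 1 = 0.
The nim-sum is 0, so this is a P-position: the player to move is in a losing position under optimal play.

P-position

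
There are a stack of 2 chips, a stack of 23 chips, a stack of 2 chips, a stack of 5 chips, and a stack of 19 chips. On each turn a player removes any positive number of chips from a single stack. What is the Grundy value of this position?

1

Compute the nim-sum pairwise:
2 ⊕ 23 = 21
21 ⊕ 2 = 23
23 ⊕ 5 = 18
18 ⊕ 19 = 1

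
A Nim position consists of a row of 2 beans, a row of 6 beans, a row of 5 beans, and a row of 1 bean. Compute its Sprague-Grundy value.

0

Compute the nim-sum pairwise:
2 ⊕ 6 = 4
4 ⊕ 5 = 1
1 ⊕ 1 = 0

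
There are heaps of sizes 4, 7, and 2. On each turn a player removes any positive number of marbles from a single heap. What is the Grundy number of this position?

Write each in binary and XOR column by column:
  100  (4)
  111  (7)
  010  (2)
  ---
  001  (1)

1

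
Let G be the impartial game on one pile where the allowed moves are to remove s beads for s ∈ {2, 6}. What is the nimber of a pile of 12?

0

Grundy values for subtraction set {2, 6}:
k:     0  1  2  3  4  5  6  7  8  9 10 11 12
g(k):  0  0  1  1  0  0  1  1  0  0  1  1  0
So g(12) = 0.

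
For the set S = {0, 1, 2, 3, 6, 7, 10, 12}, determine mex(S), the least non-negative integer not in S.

4

The values 0, 1, 2, 3 are all present; 4 is the first non-negative integer missing from the set.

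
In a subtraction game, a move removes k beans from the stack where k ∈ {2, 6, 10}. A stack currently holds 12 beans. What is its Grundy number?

0

Compute g(0), g(1), … for moves {2, 6, 10}:
g(0) = mex{} = 0
g(1) = mex{} = 0
g(2) = mex{0} = 1
g(3) = mex{0} = 1
g(4) = mex{1} = 0
g(5) = mex{1} = 0
g(6) = mex{0} = 1
g(7) = mex{0} = 1
g(8) = mex{1} = 0
g(9) = mex{1} = 0
g(10) = mex{0} = 1
g(11) = mex{0} = 1
g(12) = mex{1} = 0
So g(12) = 0.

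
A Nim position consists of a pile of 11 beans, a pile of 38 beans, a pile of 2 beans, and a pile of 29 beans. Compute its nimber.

Nim-sum: 11 ⊕ 38 ⊕ 2 ⊕ 29 = 50.

50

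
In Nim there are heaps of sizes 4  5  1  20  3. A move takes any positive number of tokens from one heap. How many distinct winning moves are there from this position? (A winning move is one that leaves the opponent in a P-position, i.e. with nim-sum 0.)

Compute the nim-sum pairwise:
4 XOR 5 = 1
1 XOR 1 = 0
0 XOR 20 = 20
20 XOR 3 = 23
The overall nim-sum is X = 23. A heap of size p has a winning move iff p XOR X < p (reduce it to p XOR X).
  4: 4 XOR 23 = 19 ≥ 4 — no move.
  5: 5 XOR 23 = 18 ≥ 5 — no move.
  1: 1 XOR 23 = 22 ≥ 1 — no move.
  20: 20 XOR 23 = 3 < 20 — winning move (to 3).
  3: 3 XOR 23 = 20 ≥ 3 — no move.
That gives 1 winning move.

1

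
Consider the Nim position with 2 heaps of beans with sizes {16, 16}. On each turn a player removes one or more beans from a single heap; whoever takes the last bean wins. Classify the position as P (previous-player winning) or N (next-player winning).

P-position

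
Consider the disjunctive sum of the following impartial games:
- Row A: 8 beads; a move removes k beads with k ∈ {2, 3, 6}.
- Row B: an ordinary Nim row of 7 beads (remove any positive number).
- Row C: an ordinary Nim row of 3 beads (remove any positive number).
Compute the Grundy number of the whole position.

6

Grundy values for row A (subtraction set {2, 3, 6}):
k:     0  1  2  3  4  5  6  7  8
g(k):  0  0  1  1  2  0  3  1  2
So g(8) = 2.
Row B is a plain Nim row of size 7, so its Grundy value is 7.
Row C is a plain Nim row of size 3, so its Grundy value is 3.
By the Sprague-Grundy theorem, the Grundy value of a sum of independent games is the XOR of the component values.
Combined value = 2 ⊕ 7 ⊕ 3 = 6.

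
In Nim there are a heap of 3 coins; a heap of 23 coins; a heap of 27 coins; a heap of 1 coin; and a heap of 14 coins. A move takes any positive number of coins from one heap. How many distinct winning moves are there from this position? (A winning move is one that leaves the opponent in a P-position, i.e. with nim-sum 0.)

0

Write each in binary and XOR column by column:
  00011  (3)
  10111  (23)
  11011  (27)
  00001  (1)
  01110  (14)
  -----
  00000  (0)
The nim-sum is already 0, so every move leaves a nonzero nim-sum — there are no winning moves.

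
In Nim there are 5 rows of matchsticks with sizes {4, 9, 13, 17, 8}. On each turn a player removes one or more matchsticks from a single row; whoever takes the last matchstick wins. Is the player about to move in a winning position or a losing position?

Winning position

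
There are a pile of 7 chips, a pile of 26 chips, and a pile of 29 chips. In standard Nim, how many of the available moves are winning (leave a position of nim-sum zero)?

Bitwise XOR of the heap sizes:
  00111  (7)
  11010  (26)
  11101  (29)
  -----
  00000  (0)
The nim-sum is already 0, so every move leaves a nonzero nim-sum — there are no winning moves.

0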